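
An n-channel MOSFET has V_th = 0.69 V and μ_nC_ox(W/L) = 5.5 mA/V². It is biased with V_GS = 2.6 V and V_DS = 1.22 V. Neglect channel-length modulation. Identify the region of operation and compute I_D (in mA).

V_ov = V_GS − V_th = 2.6 − 0.69 = 1.91 V.
Since V_DS = 1.22 V < V_ov = 1.91 V, the device is in the triode region.
I_D = k_n [V_ov · V_DS − ½ V_DS²] = 5.5 × [1.91 × 1.22 − 0.5 × 1.22²] = 8.72 mA.

Triode; I_D = 8.72 mA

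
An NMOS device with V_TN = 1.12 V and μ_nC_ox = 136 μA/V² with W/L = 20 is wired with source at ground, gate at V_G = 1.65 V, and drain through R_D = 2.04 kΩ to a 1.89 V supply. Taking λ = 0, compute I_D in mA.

V_GS = V_G = 1.65 V, so V_ov = 1.65 − 1.12 = 0.53 V.
k_n = μ_nC_ox · (W/L) = 2.72 mA/V².
Assume saturation: I_D = ½ k_n V_ov² = 0.5 × 2.72 × 0.53² = 0.382 mA, giving V_DS = V_DD − I_D R_D = 1.89 − 0.382 × 2.04 = 1.11 V.
V_DS = 1.11 V ≥ V_ov = 0.53 V, confirming saturation.

I_D = 0.382 mA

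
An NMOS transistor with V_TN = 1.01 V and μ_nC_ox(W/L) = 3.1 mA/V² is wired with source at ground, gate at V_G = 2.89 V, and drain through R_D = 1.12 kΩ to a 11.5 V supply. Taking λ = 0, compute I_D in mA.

I_D = 5.48 mA

V_GS = V_G = 2.89 V, so V_ov = 2.89 − 1.01 = 1.88 V.
Assume saturation: I_D = ½ k_n V_ov² = 0.5 × 3.1 × 1.88² = 5.48 mA, giving V_DS = V_DD − I_D R_D = 11.5 − 5.48 × 1.12 = 5.36 V.
V_DS = 5.36 V ≥ V_ov = 1.88 V, confirming saturation.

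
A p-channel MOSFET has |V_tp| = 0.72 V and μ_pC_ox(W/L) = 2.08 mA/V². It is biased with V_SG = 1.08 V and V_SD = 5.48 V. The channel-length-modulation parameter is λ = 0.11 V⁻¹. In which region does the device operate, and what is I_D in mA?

V_ov = V_SG − |V_tp| = 1.08 − 0.72 = 0.36 V.
Since V_SD = 5.48 V ≥ V_ov = 0.36 V, the device is in saturation.
I_D = ½ k_p V_ov² (1 + λ V_SD) = 0.5 × 2.08 × 0.36² × (1 + 0.11 × 5.48) = 0.216 mA.

Saturation; I_D = 0.216 mA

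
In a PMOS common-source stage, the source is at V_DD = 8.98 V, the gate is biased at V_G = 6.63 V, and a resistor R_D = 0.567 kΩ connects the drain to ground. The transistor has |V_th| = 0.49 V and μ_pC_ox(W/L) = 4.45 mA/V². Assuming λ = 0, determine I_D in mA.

V_SG = V_DD − V_G = 8.98 − 6.63 = 2.35 V, so V_ov = 2.35 − 0.49 = 1.86 V.
Assume saturation: I_D = ½ k_p V_ov² = 0.5 × 4.45 × 1.86² = 7.7 mA, giving V_SD = V_DD − I_D R_D = 8.98 − 7.7 × 0.567 = 4.62 V.
V_SD = 4.62 V ≥ V_ov = 1.86 V, confirming saturation.

I_D = 7.70 mA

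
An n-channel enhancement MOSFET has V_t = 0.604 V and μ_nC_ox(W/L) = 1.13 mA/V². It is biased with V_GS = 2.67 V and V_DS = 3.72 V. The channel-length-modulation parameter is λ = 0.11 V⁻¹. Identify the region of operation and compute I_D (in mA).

Saturation; I_D = 3.40 mA

V_ov = V_GS − V_t = 2.67 − 0.604 = 2.07 V.
Since V_DS = 3.72 V ≥ V_ov = 2.07 V, the device is in saturation.
I_D = ½ k_n V_ov² (1 + λ V_DS) = 0.5 × 1.13 × 2.07² × (1 + 0.11 × 3.72) = 3.4 mA.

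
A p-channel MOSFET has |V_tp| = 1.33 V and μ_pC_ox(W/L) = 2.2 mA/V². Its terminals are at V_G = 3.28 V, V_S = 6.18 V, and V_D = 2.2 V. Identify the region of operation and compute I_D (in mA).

V_SG = V_S − V_G = 6.18 − 3.28 = 2.9 V; V_SD = V_S − V_D = 6.18 − 2.2 = 3.98 V.
V_ov = V_SG − |V_tp| = 2.9 − 1.33 = 1.57 V.
Since V_SD = 3.98 V ≥ V_ov = 1.57 V, the device is in saturation.
I_D = ½ k_p V_ov² = 0.5 × 2.2 × 1.57² = 2.71 mA.

Saturation; I_D = 2.71 mA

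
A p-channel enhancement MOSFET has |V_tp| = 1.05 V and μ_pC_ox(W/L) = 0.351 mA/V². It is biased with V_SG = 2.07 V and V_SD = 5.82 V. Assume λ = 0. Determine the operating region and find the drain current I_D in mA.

V_ov = V_SG − |V_tp| = 2.07 − 1.05 = 1.02 V.
Since V_SD = 5.82 V ≥ V_ov = 1.02 V, the device is in saturation.
I_D = ½ k_p V_ov² = 0.5 × 0.351 × 1.02² = 0.183 mA.

Saturation; I_D = 0.183 mA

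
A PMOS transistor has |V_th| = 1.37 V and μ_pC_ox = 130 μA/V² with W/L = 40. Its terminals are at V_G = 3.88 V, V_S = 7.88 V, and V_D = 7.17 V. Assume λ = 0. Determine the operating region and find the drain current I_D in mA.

V_SG = V_S − V_G = 7.88 − 3.88 = 4 V; V_SD = V_S − V_D = 7.88 − 7.17 = 0.71 V.
k_p = μ_pC_ox · (W/L) = 5.2 mA/V².
V_ov = V_SG − |V_th| = 4 − 1.37 = 2.63 V.
Since V_SD = 0.71 V < V_ov = 2.63 V, the device is in the triode region.
I_D = k_p [V_ov · V_SD − ½ V_SD²] = 5.2 × [2.63 × 0.71 − 0.5 × 0.71²] = 8.4 mA.

Triode; I_D = 8.40 mA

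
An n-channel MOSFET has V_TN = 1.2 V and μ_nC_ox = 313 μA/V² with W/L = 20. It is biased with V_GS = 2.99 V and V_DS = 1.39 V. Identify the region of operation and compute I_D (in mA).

Triode; I_D = 9.53 mA

k_n = μ_nC_ox · (W/L) = 6.26 mA/V².
V_ov = V_GS − V_TN = 2.99 − 1.2 = 1.79 V.
Since V_DS = 1.39 V < V_ov = 1.79 V, the device is in the triode region.
I_D = k_n [V_ov · V_DS − ½ V_DS²] = 6.26 × [1.79 × 1.39 − 0.5 × 1.39²] = 9.53 mA.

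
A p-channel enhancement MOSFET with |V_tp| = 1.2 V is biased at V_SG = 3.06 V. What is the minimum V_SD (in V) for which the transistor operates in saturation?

V_SD,sat = 1.86 V

The boundary between triode and saturation is V_SD = V_SG − |V_tp| = V_ov.
V_ov = 3.06 − 1.2 = 1.86 V.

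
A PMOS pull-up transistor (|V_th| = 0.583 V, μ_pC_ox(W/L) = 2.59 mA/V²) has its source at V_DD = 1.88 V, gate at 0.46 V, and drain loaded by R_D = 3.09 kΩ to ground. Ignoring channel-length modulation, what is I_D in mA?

V_SG = V_DD − V_G = 1.88 − 0.46 = 1.42 V, so V_ov = 1.42 − 0.583 = 0.837 V.
Assume saturation: I_D = ½ k_p V_ov² = 0.5 × 2.59 × 0.837² = 0.907 mA, giving V_SD = V_DD − I_D R_D = 1.88 − 0.907 × 3.09 = -0.923 V.
But -0.923 V < V_ov = 0.837 V, so the device is actually in triode.
In triode I_D = k_p[V_ov V_SD − ½ V_SD²] and I_D = (V_DD − V_SD)/R_D. Equating: 4 V_SD² − 7.699 V_SD + 1.88 = 0, giving V_SD = 0.287 V (the root below V_ov).
I_D = (1.88 − 0.287) / 3.09 = 0.516 mA.

I_D = 0.516 mA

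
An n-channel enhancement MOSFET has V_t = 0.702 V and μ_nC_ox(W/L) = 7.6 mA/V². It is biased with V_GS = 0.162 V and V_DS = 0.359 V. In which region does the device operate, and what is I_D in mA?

Cutoff; I_D = 0 mA

V_GS = 0.162 V < V_t = 0.702 V, so the transistor is in cutoff.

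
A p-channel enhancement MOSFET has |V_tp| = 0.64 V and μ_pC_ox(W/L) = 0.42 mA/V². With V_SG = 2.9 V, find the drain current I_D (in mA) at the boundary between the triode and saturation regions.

I_D = 1.07 mA

At the boundary V_SD = V_ov = V_SG − |V_tp| = 2.9 − 0.64 = 2.26 V.
I_D = ½ k_p V_ov² = 0.5 × 0.42 × 2.26² = 1.07 mA.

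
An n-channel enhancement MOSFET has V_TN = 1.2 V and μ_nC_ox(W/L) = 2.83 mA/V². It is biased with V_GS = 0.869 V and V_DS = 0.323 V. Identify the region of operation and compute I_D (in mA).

V_GS = 0.869 V < V_TN = 1.2 V, so the transistor is in cutoff.

Cutoff; I_D = 0 mA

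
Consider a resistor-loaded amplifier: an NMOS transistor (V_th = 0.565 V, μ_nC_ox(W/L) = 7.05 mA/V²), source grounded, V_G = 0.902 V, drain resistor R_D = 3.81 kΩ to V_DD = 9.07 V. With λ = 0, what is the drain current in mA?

V_GS = V_G = 0.902 V, so V_ov = 0.902 − 0.565 = 0.337 V.
Assume saturation: I_D = ½ k_n V_ov² = 0.5 × 7.05 × 0.337² = 0.4 mA, giving V_DS = V_DD − I_D R_D = 9.07 − 0.4 × 3.81 = 7.54 V.
V_DS = 7.54 V ≥ V_ov = 0.337 V, confirming saturation.

I_D = 0.400 mA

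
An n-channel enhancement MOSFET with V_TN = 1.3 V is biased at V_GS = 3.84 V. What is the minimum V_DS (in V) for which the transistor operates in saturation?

The boundary between triode and saturation is V_DS = V_GS − V_TN = V_ov.
V_ov = 3.84 − 1.3 = 2.54 V.

V_DS,sat = 2.54 V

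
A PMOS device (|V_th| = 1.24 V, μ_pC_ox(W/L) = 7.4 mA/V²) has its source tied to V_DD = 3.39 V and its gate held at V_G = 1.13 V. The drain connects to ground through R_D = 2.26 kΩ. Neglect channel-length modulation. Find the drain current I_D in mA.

V_SG = V_DD − V_G = 3.39 − 1.13 = 2.26 V, so V_ov = 2.26 − 1.24 = 1.02 V.
Assume saturation: I_D = ½ k_p V_ov² = 0.5 × 7.4 × 1.02² = 3.85 mA, giving V_SD = V_DD − I_D R_D = 3.39 − 3.85 × 2.26 = -5.31 V.
But -5.31 V < V_ov = 1.02 V, so the device is actually in triode.
In triode I_D = k_p[V_ov V_SD − ½ V_SD²] and I_D = (V_DD − V_SD)/R_D. Equating: 8.36 V_SD² − 18.06 V_SD + 3.39 = 0, giving V_SD = 0.208 V (the root below V_ov).
I_D = (3.39 − 0.208) / 2.26 = 1.41 mA.

I_D = 1.41 mA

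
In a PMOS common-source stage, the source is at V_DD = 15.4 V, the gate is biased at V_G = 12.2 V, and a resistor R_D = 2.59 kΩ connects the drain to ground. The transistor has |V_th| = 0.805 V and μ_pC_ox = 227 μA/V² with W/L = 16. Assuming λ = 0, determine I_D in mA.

I_D = 5.65 mA

V_SG = V_DD − V_G = 15.4 − 12.2 = 3.2 V, so V_ov = 3.2 − 0.805 = 2.4 V.
k_p = μ_pC_ox · (W/L) = 3.632 mA/V².
Assume saturation: I_D = ½ k_p V_ov² = 0.5 × 3.632 × 2.4² = 10.4 mA, giving V_SD = V_DD − I_D R_D = 15.4 − 10.4 × 2.59 = -11.6 V.
But -11.6 V < V_ov = 2.4 V, so the device is actually in triode.
In triode I_D = k_p[V_ov V_SD − ½ V_SD²] and I_D = (V_DD − V_SD)/R_D. Equating: 4.7 V_SD² − 23.53 V_SD + 15.4 = 0, giving V_SD = 0.774 V (the root below V_ov).
I_D = (15.4 − 0.774) / 2.59 = 5.65 mA.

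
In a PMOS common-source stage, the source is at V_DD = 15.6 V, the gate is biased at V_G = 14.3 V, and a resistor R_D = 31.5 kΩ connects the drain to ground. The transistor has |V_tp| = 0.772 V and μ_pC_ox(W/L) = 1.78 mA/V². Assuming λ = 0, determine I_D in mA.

I_D = 0.248 mA

V_SG = V_DD − V_G = 15.6 − 14.3 = 1.3 V, so V_ov = 1.3 − 0.772 = 0.528 V.
Assume saturation: I_D = ½ k_p V_ov² = 0.5 × 1.78 × 0.528² = 0.248 mA, giving V_SD = V_DD − I_D R_D = 15.6 − 0.248 × 31.5 = 7.78 V.
V_SD = 7.78 V ≥ V_ov = 0.528 V, confirming saturation.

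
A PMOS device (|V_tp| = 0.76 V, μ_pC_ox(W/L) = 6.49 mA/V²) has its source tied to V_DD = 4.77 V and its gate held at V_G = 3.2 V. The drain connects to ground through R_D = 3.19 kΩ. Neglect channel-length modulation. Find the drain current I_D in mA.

V_SG = V_DD − V_G = 4.77 − 3.2 = 1.57 V, so V_ov = 1.57 − 0.76 = 0.81 V.
Assume saturation: I_D = ½ k_p V_ov² = 0.5 × 6.49 × 0.81² = 2.13 mA, giving V_SD = V_DD − I_D R_D = 4.77 − 2.13 × 3.19 = -2.02 V.
But -2.02 V < V_ov = 0.81 V, so the device is actually in triode.
In triode I_D = k_p[V_ov V_SD − ½ V_SD²] and I_D = (V_DD − V_SD)/R_D. Equating: 10.4 V_SD² − 17.77 V_SD + 4.77 = 0, giving V_SD = 0.333 V (the root below V_ov).
I_D = (4.77 − 0.333) / 3.19 = 1.39 mA.

I_D = 1.39 mA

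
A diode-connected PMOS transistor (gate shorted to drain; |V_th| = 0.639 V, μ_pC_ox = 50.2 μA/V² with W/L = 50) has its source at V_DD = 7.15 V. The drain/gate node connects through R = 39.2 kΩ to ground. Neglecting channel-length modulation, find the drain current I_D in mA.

With gate tied to drain, V_SG = V_SD ≥ V_SG − |V_th|, so the device is in saturation.
k_p = μ_pC_ox · (W/L) = 2.51 mA/V².
KCL at the drain: ½ k_p (V_SG − |V_th|)² = (V_DD − V_SG)/R.
Let x = V_SG − 0.639. Then 49.2 x² + x − 6.511 = 0, giving x = 0.354 V (positive root), so V_SG = 0.993 V.
I_D = (V_DD − V_SG)/R = (7.15 − 0.993) / 39.2 = 0.157 mA.

I_D = 0.157 mA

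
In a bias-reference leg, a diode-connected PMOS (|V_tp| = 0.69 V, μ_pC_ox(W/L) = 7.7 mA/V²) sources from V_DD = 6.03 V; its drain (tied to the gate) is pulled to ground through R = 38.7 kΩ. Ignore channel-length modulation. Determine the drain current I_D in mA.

I_D = 0.133 mA

With gate tied to drain, V_SG = V_SD ≥ V_SG − |V_tp|, so the device is in saturation.
KCL at the drain: ½ k_p (V_SG − |V_tp|)² = (V_DD − V_SG)/R.
Let x = V_SG − 0.69. Then 149 x² + x − 5.34 = 0, giving x = 0.186 V (positive root), so V_SG = 0.876 V.
I_D = (V_DD − V_SG)/R = (6.03 − 0.876) / 38.7 = 0.133 mA.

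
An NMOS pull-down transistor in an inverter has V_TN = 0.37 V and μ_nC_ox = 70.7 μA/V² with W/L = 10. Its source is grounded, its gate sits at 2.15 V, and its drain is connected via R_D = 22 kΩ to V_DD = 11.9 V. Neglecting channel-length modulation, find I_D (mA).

V_GS = V_G = 2.15 V, so V_ov = 2.15 − 0.37 = 1.78 V.
k_n = μ_nC_ox · (W/L) = 0.707 mA/V².
Assume saturation: I_D = ½ k_n V_ov² = 0.5 × 0.707 × 1.78² = 1.12 mA, giving V_DS = V_DD − I_D R_D = 11.9 − 1.12 × 22 = -12.7 V.
But -12.7 V < V_ov = 1.78 V, so the device is actually in triode.
In triode I_D = k_n[V_ov V_DS − ½ V_DS²] and I_D = (V_DD − V_DS)/R_D. Equating: 7.78 V_DS² − 28.69 V_DS + 11.9 = 0, giving V_DS = 0.476 V (the root below V_ov).
I_D = (11.9 − 0.476) / 22 = 0.519 mA.

I_D = 0.519 mA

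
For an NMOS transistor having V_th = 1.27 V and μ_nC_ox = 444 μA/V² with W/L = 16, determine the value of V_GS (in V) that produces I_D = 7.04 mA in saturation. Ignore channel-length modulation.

V_GS = 2.68 V

k_n = μ_nC_ox · (W/L) = 7.104 mA/V².
In saturation I_D = ½ k_n (V_GS − V_th)², so V_GS − V_th = √(2 I_D / k_n) = √(2 × 7.04 / 7.104) = 1.41 V.
V_GS = 1.27 + 1.41 = 2.68 V.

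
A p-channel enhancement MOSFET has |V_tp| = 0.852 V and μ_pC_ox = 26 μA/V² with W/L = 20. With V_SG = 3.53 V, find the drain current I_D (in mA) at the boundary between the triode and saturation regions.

At the boundary V_SD = V_ov = V_SG − |V_tp| = 3.53 − 0.852 = 2.68 V.
k_p = μ_pC_ox · (W/L) = 0.52 mA/V².
I_D = ½ k_p V_ov² = 0.5 × 0.52 × 2.68² = 1.86 mA.

I_D = 1.86 mA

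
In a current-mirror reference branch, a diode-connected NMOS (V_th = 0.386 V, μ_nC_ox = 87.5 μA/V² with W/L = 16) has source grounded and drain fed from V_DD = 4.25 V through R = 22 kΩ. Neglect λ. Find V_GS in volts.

With gate tied to drain, V_GS = V_DS ≥ V_GS − V_th, so the device is in saturation.
k_n = μ_nC_ox · (W/L) = 1.4 mA/V².
KCL at the drain: ½ k_n (V_GS − V_th)² = (V_DD − V_GS)/R.
Let x = V_GS − 0.386. Then 15.4 x² + x − 3.864 = 0, giving x = 0.469 V (positive root), so V_GS = 0.855 V.
I_D = (V_DD − V_GS)/R = (4.25 − 0.855) / 22 = 0.154 mA.

V_GS = 0.855 V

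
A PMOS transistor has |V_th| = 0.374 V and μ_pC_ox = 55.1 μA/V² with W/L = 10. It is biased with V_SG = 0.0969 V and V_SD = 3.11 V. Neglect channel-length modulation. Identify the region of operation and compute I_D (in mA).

V_SG = 0.0969 V < |V_th| = 0.374 V, so the transistor is in cutoff.

Cutoff; I_D = 0 mA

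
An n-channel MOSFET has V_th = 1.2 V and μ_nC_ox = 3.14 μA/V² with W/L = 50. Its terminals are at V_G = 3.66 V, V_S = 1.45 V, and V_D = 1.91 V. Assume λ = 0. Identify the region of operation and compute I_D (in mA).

Triode; I_D = 0.0563 mA

V_GS = V_G − V_S = 3.66 − 1.45 = 2.21 V; V_DS = V_D − V_S = 1.91 − 1.45 = 0.46 V.
k_n = μ_nC_ox · (W/L) = 0.157 mA/V².
V_ov = V_GS − V_th = 2.21 − 1.2 = 1.01 V.
Since V_DS = 0.46 V < V_ov = 1.01 V, the device is in the triode region.
I_D = k_n [V_ov · V_DS − ½ V_DS²] = 0.157 × [1.01 × 0.46 − 0.5 × 0.46²] = 0.0563 mA.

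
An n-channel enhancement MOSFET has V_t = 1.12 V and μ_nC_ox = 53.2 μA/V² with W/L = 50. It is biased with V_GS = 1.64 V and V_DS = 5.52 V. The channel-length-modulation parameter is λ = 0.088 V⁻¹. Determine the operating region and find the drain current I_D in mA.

k_n = μ_nC_ox · (W/L) = 2.66 mA/V².
V_ov = V_GS − V_t = 1.64 − 1.12 = 0.52 V.
Since V_DS = 5.52 V ≥ V_ov = 0.52 V, the device is in saturation.
I_D = ½ k_n V_ov² (1 + λ V_DS) = 0.5 × 2.66 × 0.52² × (1 + 0.088 × 5.52) = 0.534 mA.

Saturation; I_D = 0.534 mA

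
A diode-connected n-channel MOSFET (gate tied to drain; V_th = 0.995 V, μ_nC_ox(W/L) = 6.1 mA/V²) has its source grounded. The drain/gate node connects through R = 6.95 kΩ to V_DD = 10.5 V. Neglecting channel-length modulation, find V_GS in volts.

V_GS = 1.64 V

With gate tied to drain, V_GS = V_DS ≥ V_GS − V_th, so the device is in saturation.
KCL at the drain: ½ k_n (V_GS − V_th)² = (V_DD − V_GS)/R.
Let x = V_GS − 0.995. Then 21.2 x² + x − 9.505 = 0, giving x = 0.646 V (positive root), so V_GS = 1.64 V.
I_D = (V_DD − V_GS)/R = (10.5 − 1.64) / 6.95 = 1.27 mA.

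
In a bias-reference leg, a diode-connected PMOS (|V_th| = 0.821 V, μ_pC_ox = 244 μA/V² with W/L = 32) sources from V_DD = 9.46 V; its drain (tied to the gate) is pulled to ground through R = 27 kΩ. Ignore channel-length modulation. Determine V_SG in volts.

With gate tied to drain, V_SG = V_SD ≥ V_SG − |V_th|, so the device is in saturation.
k_p = μ_pC_ox · (W/L) = 7.808 mA/V².
KCL at the drain: ½ k_p (V_SG − |V_th|)² = (V_DD − V_SG)/R.
Let x = V_SG − 0.821. Then 105 x² + x − 8.639 = 0, giving x = 0.282 V (positive root), so V_SG = 1.1 V.
I_D = (V_DD − V_SG)/R = (9.46 − 1.1) / 27 = 0.31 mA.

V_SG = 1.10 V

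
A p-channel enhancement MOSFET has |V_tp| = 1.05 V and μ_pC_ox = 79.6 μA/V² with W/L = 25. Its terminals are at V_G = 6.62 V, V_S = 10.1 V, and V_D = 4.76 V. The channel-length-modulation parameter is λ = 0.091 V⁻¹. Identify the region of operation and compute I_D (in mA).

V_SG = V_S − V_G = 10.1 − 6.62 = 3.48 V; V_SD = V_S − V_D = 10.1 − 4.76 = 5.34 V.
k_p = μ_pC_ox · (W/L) = 1.99 mA/V².
V_ov = V_SG − |V_tp| = 3.48 − 1.05 = 2.43 V.
Since V_SD = 5.34 V ≥ V_ov = 2.43 V, the device is in saturation.
I_D = ½ k_p V_ov² (1 + λ V_SD) = 0.5 × 1.99 × 2.43² × (1 + 0.091 × 5.34) = 8.73 mA.

Saturation; I_D = 8.73 mA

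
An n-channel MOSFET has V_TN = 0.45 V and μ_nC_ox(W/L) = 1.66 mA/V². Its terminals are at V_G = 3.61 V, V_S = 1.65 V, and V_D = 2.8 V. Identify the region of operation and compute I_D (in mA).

Triode; I_D = 1.78 mA

V_GS = V_G − V_S = 3.61 − 1.65 = 1.96 V; V_DS = V_D − V_S = 2.8 − 1.65 = 1.15 V.
V_ov = V_GS − V_TN = 1.96 − 0.45 = 1.51 V.
Since V_DS = 1.15 V < V_ov = 1.51 V, the device is in the triode region.
I_D = k_n [V_ov · V_DS − ½ V_DS²] = 1.66 × [1.51 × 1.15 − 0.5 × 1.15²] = 1.78 mA.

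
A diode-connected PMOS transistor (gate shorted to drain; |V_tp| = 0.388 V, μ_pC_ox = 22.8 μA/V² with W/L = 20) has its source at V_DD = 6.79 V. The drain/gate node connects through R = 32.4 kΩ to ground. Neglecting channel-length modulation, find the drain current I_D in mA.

With gate tied to drain, V_SG = V_SD ≥ V_SG − |V_tp|, so the device is in saturation.
k_p = μ_pC_ox · (W/L) = 0.456 mA/V².
KCL at the drain: ½ k_p (V_SG − |V_tp|)² = (V_DD − V_SG)/R.
Let x = V_SG − 0.388. Then 7.39 x² + x − 6.402 = 0, giving x = 0.866 V (positive root), so V_SG = 1.25 V.
I_D = (V_DD − V_SG)/R = (6.79 − 1.25) / 32.4 = 0.171 mA.

I_D = 0.171 mA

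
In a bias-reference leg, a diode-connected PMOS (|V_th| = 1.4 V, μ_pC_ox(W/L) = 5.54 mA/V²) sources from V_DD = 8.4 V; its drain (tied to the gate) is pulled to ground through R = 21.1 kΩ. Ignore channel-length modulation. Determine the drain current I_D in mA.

I_D = 0.316 mA

With gate tied to drain, V_SG = V_SD ≥ V_SG − |V_th|, so the device is in saturation.
KCL at the drain: ½ k_p (V_SG − |V_th|)² = (V_DD − V_SG)/R.
Let x = V_SG − 1.4. Then 58.4 x² + x − 7 = 0, giving x = 0.338 V (positive root), so V_SG = 1.74 V.
I_D = (V_DD − V_SG)/R = (8.4 − 1.74) / 21.1 = 0.316 mA.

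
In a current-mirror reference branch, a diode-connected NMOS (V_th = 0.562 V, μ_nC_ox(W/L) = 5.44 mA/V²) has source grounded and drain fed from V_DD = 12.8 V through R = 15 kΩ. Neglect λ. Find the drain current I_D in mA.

I_D = 0.780 mA

With gate tied to drain, V_GS = V_DS ≥ V_GS − V_th, so the device is in saturation.
KCL at the drain: ½ k_n (V_GS − V_th)² = (V_DD − V_GS)/R.
Let x = V_GS − 0.562. Then 40.8 x² + x − 12.24 = 0, giving x = 0.536 V (positive root), so V_GS = 1.1 V.
I_D = (V_DD − V_GS)/R = (12.8 − 1.1) / 15 = 0.78 mA.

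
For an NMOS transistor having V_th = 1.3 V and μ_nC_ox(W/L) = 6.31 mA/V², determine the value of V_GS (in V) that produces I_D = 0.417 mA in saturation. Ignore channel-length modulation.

V_GS = 1.66 V

In saturation I_D = ½ k_n (V_GS − V_th)², so V_GS − V_th = √(2 I_D / k_n) = √(2 × 0.417 / 6.31) = 0.364 V.
V_GS = 1.3 + 0.364 = 1.66 V.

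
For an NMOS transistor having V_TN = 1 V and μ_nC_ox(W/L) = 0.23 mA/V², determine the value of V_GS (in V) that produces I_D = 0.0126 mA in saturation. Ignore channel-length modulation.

V_GS = 1.33 V

In saturation I_D = ½ k_n (V_GS − V_TN)², so V_GS − V_TN = √(2 I_D / k_n) = √(2 × 0.0126 / 0.23) = 0.331 V.
V_GS = 1 + 0.331 = 1.33 V.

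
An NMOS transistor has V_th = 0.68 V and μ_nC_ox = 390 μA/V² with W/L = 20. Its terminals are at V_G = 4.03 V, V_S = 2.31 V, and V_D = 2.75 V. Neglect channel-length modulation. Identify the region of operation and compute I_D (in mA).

Triode; I_D = 2.81 mA

V_GS = V_G − V_S = 4.03 − 2.31 = 1.72 V; V_DS = V_D − V_S = 2.75 − 2.31 = 0.44 V.
k_n = μ_nC_ox · (W/L) = 7.8 mA/V².
V_ov = V_GS − V_th = 1.72 − 0.68 = 1.04 V.
Since V_DS = 0.44 V < V_ov = 1.04 V, the device is in the triode region.
I_D = k_n [V_ov · V_DS − ½ V_DS²] = 7.8 × [1.04 × 0.44 − 0.5 × 0.44²] = 2.81 mA.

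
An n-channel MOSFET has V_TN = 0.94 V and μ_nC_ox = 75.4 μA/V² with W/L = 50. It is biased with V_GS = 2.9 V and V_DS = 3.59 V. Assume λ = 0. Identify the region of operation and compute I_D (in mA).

Saturation; I_D = 7.24 mA

k_n = μ_nC_ox · (W/L) = 3.77 mA/V².
V_ov = V_GS − V_TN = 2.9 − 0.94 = 1.96 V.
Since V_DS = 3.59 V ≥ V_ov = 1.96 V, the device is in saturation.
I_D = ½ k_n V_ov² = 0.5 × 3.77 × 1.96² = 7.24 mA.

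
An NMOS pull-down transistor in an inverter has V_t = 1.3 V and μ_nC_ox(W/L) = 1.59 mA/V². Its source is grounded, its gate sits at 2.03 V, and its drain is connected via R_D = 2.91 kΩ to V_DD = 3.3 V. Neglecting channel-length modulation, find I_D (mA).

I_D = 0.424 mA

V_GS = V_G = 2.03 V, so V_ov = 2.03 − 1.3 = 0.73 V.
Assume saturation: I_D = ½ k_n V_ov² = 0.5 × 1.59 × 0.73² = 0.424 mA, giving V_DS = V_DD − I_D R_D = 3.3 − 0.424 × 2.91 = 2.07 V.
V_DS = 2.07 V ≥ V_ov = 0.73 V, confirming saturation.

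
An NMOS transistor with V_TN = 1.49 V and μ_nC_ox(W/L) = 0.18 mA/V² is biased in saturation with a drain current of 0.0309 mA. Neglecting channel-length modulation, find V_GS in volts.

V_GS = 2.08 V

In saturation I_D = ½ k_n (V_GS − V_TN)², so V_GS − V_TN = √(2 I_D / k_n) = √(2 × 0.0309 / 0.18) = 0.586 V.
V_GS = 1.49 + 0.586 = 2.08 V.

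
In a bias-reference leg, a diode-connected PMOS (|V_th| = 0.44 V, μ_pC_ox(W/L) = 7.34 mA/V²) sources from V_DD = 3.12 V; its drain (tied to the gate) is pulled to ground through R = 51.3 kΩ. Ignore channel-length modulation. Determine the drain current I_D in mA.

With gate tied to drain, V_SG = V_SD ≥ V_SG − |V_th|, so the device is in saturation.
KCL at the drain: ½ k_p (V_SG − |V_th|)² = (V_DD − V_SG)/R.
Let x = V_SG − 0.44. Then 188 x² + x − 2.68 = 0, giving x = 0.117 V (positive root), so V_SG = 0.557 V.
I_D = (V_DD − V_SG)/R = (3.12 − 0.557) / 51.3 = 0.05 mA.

I_D = 0.0500 mA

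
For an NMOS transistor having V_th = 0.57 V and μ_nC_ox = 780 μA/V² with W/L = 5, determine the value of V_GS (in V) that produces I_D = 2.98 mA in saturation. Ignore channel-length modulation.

V_GS = 1.81 V

k_n = μ_nC_ox · (W/L) = 3.9 mA/V².
In saturation I_D = ½ k_n (V_GS − V_th)², so V_GS − V_th = √(2 I_D / k_n) = √(2 × 2.98 / 3.9) = 1.24 V.
V_GS = 0.57 + 1.24 = 1.81 V.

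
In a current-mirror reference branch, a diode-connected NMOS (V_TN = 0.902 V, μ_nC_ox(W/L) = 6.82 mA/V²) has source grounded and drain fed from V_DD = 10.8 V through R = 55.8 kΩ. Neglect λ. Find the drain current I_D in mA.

I_D = 0.173 mA

With gate tied to drain, V_GS = V_DS ≥ V_GS − V_TN, so the device is in saturation.
KCL at the drain: ½ k_n (V_GS − V_TN)² = (V_DD − V_GS)/R.
Let x = V_GS − 0.902. Then 190 x² + x − 9.898 = 0, giving x = 0.225 V (positive root), so V_GS = 1.13 V.
I_D = (V_DD − V_GS)/R = (10.8 − 1.13) / 55.8 = 0.173 mA.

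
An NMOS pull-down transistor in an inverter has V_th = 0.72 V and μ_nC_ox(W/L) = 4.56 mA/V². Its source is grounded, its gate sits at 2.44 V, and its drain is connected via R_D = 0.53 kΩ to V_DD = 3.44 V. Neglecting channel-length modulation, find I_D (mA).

I_D = 4.93 mA

V_GS = V_G = 2.44 V, so V_ov = 2.44 − 0.72 = 1.72 V.
Assume saturation: I_D = ½ k_n V_ov² = 0.5 × 4.56 × 1.72² = 6.75 mA, giving V_DS = V_DD − I_D R_D = 3.44 − 6.75 × 0.53 = -0.135 V.
But -0.135 V < V_ov = 1.72 V, so the device is actually in triode.
In triode I_D = k_n[V_ov V_DS − ½ V_DS²] and I_D = (V_DD − V_DS)/R_D. Equating: 1.21 V_DS² − 5.157 V_DS + 3.44 = 0, giving V_DS = 0.828 V (the root below V_ov).
I_D = (3.44 − 0.828) / 0.53 = 4.93 mA.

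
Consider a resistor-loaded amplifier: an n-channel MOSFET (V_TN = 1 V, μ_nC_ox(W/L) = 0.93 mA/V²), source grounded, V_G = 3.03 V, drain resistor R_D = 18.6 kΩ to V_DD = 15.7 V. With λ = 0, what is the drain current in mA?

I_D = 0.818 mA

V_GS = V_G = 3.03 V, so V_ov = 3.03 − 1 = 2.03 V.
Assume saturation: I_D = ½ k_n V_ov² = 0.5 × 0.93 × 2.03² = 1.92 mA, giving V_DS = V_DD − I_D R_D = 15.7 − 1.92 × 18.6 = -19.9 V.
But -19.9 V < V_ov = 2.03 V, so the device is actually in triode.
In triode I_D = k_n[V_ov V_DS − ½ V_DS²] and I_D = (V_DD − V_DS)/R_D. Equating: 8.65 V_DS² − 36.11 V_DS + 15.7 = 0, giving V_DS = 0.493 V (the root below V_ov).
I_D = (15.7 − 0.493) / 18.6 = 0.818 mA.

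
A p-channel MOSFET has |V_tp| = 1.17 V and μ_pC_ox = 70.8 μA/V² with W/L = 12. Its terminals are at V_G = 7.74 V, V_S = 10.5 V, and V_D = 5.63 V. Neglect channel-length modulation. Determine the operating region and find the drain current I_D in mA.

Saturation; I_D = 1.07 mA

V_SG = V_S − V_G = 10.5 − 7.74 = 2.76 V; V_SD = V_S − V_D = 10.5 − 5.63 = 4.87 V.
k_p = μ_pC_ox · (W/L) = 0.8496 mA/V².
V_ov = V_SG − |V_tp| = 2.76 − 1.17 = 1.59 V.
Since V_SD = 4.87 V ≥ V_ov = 1.59 V, the device is in saturation.
I_D = ½ k_p V_ov² = 0.5 × 0.8496 × 1.59² = 1.07 mA.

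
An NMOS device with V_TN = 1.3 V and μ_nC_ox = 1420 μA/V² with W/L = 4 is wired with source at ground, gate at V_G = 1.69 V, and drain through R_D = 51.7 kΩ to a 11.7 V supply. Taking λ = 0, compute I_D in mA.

I_D = 0.224 mA

V_GS = V_G = 1.69 V, so V_ov = 1.69 − 1.3 = 0.39 V.
k_n = μ_nC_ox · (W/L) = 5.68 mA/V².
Assume saturation: I_D = ½ k_n V_ov² = 0.5 × 5.68 × 0.39² = 0.432 mA, giving V_DS = V_DD − I_D R_D = 11.7 − 0.432 × 51.7 = -10.6 V.
But -10.6 V < V_ov = 0.39 V, so the device is actually in triode.
In triode I_D = k_n[V_ov V_DS − ½ V_DS²] and I_D = (V_DD − V_DS)/R_D. Equating: 147 V_DS² − 115.5 V_DS + 11.7 = 0, giving V_DS = 0.119 V (the root below V_ov).
I_D = (11.7 − 0.119) / 51.7 = 0.224 mA.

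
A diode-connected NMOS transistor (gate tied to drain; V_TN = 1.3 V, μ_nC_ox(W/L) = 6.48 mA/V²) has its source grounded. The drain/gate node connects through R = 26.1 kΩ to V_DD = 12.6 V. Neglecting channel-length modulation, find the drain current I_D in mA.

I_D = 0.419 mA

With gate tied to drain, V_GS = V_DS ≥ V_GS − V_TN, so the device is in saturation.
KCL at the drain: ½ k_n (V_GS − V_TN)² = (V_DD − V_GS)/R.
Let x = V_GS − 1.3. Then 84.6 x² + x − 11.3 = 0, giving x = 0.36 V (positive root), so V_GS = 1.66 V.
I_D = (V_DD − V_GS)/R = (12.6 − 1.66) / 26.1 = 0.419 mA.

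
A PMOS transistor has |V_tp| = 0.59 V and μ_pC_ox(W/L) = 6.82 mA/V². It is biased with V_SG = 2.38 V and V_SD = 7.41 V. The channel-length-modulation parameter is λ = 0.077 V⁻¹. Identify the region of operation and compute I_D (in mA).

V_ov = V_SG − |V_tp| = 2.38 − 0.59 = 1.79 V.
Since V_SD = 7.41 V ≥ V_ov = 1.79 V, the device is in saturation.
I_D = ½ k_p V_ov² (1 + λ V_SD) = 0.5 × 6.82 × 1.79² × (1 + 0.077 × 7.41) = 17.2 mA.

Saturation; I_D = 17.2 mA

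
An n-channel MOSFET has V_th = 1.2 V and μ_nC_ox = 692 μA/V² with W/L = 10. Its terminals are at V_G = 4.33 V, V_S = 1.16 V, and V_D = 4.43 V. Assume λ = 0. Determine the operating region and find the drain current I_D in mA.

V_GS = V_G − V_S = 4.33 − 1.16 = 3.17 V; V_DS = V_D − V_S = 4.43 − 1.16 = 3.27 V.
k_n = μ_nC_ox · (W/L) = 6.92 mA/V².
V_ov = V_GS − V_th = 3.17 − 1.2 = 1.97 V.
Since V_DS = 3.27 V ≥ V_ov = 1.97 V, the device is in saturation.
I_D = ½ k_n V_ov² = 0.5 × 6.92 × 1.97² = 13.4 mA.

Saturation; I_D = 13.4 mA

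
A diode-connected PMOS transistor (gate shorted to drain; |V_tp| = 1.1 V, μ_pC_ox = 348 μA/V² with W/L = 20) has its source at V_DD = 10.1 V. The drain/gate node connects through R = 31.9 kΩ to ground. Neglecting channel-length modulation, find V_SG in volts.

With gate tied to drain, V_SG = V_SD ≥ V_SG − |V_tp|, so the device is in saturation.
k_p = μ_pC_ox · (W/L) = 6.96 mA/V².
KCL at the drain: ½ k_p (V_SG − |V_tp|)² = (V_DD − V_SG)/R.
Let x = V_SG − 1.1. Then 111 x² + x − 9 = 0, giving x = 0.28 V (positive root), so V_SG = 1.38 V.
I_D = (V_DD − V_SG)/R = (10.1 − 1.38) / 31.9 = 0.273 mA.

V_SG = 1.38 V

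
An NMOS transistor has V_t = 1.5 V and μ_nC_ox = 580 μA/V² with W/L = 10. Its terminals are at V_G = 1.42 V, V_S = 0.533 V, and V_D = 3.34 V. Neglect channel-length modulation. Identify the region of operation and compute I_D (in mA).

Cutoff; I_D = 0 mA

V_GS = V_G − V_S = 1.42 − 0.533 = 0.887 V; V_DS = V_D − V_S = 3.34 − 0.533 = 2.81 V.
V_GS = 0.887 V < V_t = 1.5 V, so the transistor is in cutoff.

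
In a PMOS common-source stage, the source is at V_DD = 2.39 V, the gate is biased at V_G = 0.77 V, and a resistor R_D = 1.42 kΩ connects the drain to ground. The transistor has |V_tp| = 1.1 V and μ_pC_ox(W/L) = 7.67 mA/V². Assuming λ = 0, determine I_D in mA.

V_SG = V_DD − V_G = 2.39 − 0.77 = 1.62 V, so V_ov = 1.62 − 1.1 = 0.52 V.
Assume saturation: I_D = ½ k_p V_ov² = 0.5 × 7.67 × 0.52² = 1.04 mA, giving V_SD = V_DD − I_D R_D = 2.39 − 1.04 × 1.42 = 0.917 V.
V_SD = 0.917 V ≥ V_ov = 0.52 V, confirming saturation.

I_D = 1.04 mA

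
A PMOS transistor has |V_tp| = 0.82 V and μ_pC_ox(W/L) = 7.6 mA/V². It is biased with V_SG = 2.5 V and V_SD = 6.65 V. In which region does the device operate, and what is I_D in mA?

V_ov = V_SG − |V_tp| = 2.5 − 0.82 = 1.68 V.
Since V_SD = 6.65 V ≥ V_ov = 1.68 V, the device is in saturation.
I_D = ½ k_p V_ov² = 0.5 × 7.6 × 1.68² = 10.7 mA.

Saturation; I_D = 10.7 mA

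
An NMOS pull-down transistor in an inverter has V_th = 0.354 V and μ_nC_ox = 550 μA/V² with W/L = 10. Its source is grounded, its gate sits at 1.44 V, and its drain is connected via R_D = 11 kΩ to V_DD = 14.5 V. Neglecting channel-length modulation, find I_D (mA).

I_D = 1.30 mA

V_GS = V_G = 1.44 V, so V_ov = 1.44 − 0.354 = 1.09 V.
k_n = μ_nC_ox · (W/L) = 5.5 mA/V².
Assume saturation: I_D = ½ k_n V_ov² = 0.5 × 5.5 × 1.09² = 3.24 mA, giving V_DS = V_DD − I_D R_D = 14.5 − 3.24 × 11 = -21.2 V.
But -21.2 V < V_ov = 1.09 V, so the device is actually in triode.
In triode I_D = k_n[V_ov V_DS − ½ V_DS²] and I_D = (V_DD − V_DS)/R_D. Equating: 30.2 V_DS² − 66.7 V_DS + 14.5 = 0, giving V_DS = 0.244 V (the root below V_ov).
I_D = (14.5 − 0.244) / 11 = 1.3 mA.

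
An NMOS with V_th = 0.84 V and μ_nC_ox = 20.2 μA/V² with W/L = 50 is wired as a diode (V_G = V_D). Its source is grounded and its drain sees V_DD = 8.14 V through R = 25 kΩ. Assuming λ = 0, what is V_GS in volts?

V_GS = 1.56 V

With gate tied to drain, V_GS = V_DS ≥ V_GS − V_th, so the device is in saturation.
k_n = μ_nC_ox · (W/L) = 1.01 mA/V².
KCL at the drain: ½ k_n (V_GS − V_th)² = (V_DD − V_GS)/R.
Let x = V_GS − 0.84. Then 12.6 x² + x − 7.3 = 0, giving x = 0.722 V (positive root), so V_GS = 1.56 V.
I_D = (V_DD − V_GS)/R = (8.14 − 1.56) / 25 = 0.263 mA.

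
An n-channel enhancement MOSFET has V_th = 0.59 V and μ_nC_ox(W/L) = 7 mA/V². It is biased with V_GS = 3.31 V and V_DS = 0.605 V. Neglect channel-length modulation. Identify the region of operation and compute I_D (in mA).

V_ov = V_GS − V_th = 3.31 − 0.59 = 2.72 V.
Since V_DS = 0.605 V < V_ov = 2.72 V, the device is in the triode region.
I_D = k_n [V_ov · V_DS − ½ V_DS²] = 7 × [2.72 × 0.605 − 0.5 × 0.605²] = 10.2 mA.

Triode; I_D = 10.2 mA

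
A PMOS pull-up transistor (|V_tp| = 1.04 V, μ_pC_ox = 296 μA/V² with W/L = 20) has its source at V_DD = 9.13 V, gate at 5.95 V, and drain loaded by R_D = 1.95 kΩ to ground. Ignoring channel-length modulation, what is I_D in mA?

I_D = 4.48 mA

V_SG = V_DD − V_G = 9.13 − 5.95 = 3.18 V, so V_ov = 3.18 − 1.04 = 2.14 V.
k_p = μ_pC_ox · (W/L) = 5.92 mA/V².
Assume saturation: I_D = ½ k_p V_ov² = 0.5 × 5.92 × 2.14² = 13.6 mA, giving V_SD = V_DD − I_D R_D = 9.13 − 13.6 × 1.95 = -17.3 V.
But -17.3 V < V_ov = 2.14 V, so the device is actually in triode.
In triode I_D = k_p[V_ov V_SD − ½ V_SD²] and I_D = (V_DD − V_SD)/R_D. Equating: 5.77 V_SD² − 25.7 V_SD + 9.13 = 0, giving V_SD = 0.389 V (the root below V_ov).
I_D = (9.13 − 0.389) / 1.95 = 4.48 mA.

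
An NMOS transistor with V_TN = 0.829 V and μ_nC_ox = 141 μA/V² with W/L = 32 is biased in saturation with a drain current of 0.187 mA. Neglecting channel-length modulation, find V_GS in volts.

k_n = μ_nC_ox · (W/L) = 4.512 mA/V².
In saturation I_D = ½ k_n (V_GS − V_TN)², so V_GS − V_TN = √(2 I_D / k_n) = √(2 × 0.187 / 4.512) = 0.288 V.
V_GS = 0.829 + 0.288 = 1.12 V.

V_GS = 1.12 V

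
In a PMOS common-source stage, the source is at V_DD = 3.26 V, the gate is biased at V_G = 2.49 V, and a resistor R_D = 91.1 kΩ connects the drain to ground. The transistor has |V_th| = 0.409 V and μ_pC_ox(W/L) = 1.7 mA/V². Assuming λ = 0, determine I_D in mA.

I_D = 0.0351 mA

V_SG = V_DD − V_G = 3.26 − 2.49 = 0.77 V, so V_ov = 0.77 − 0.409 = 0.361 V.
Assume saturation: I_D = ½ k_p V_ov² = 0.5 × 1.7 × 0.361² = 0.111 mA, giving V_SD = V_DD − I_D R_D = 3.26 − 0.111 × 91.1 = -6.83 V.
But -6.83 V < V_ov = 0.361 V, so the device is actually in triode.
In triode I_D = k_p[V_ov V_SD − ½ V_SD²] and I_D = (V_DD − V_SD)/R_D. Equating: 77.4 V_SD² − 56.91 V_SD + 3.26 = 0, giving V_SD = 0.0626 V (the root below V_ov).
I_D = (3.26 − 0.0626) / 91.1 = 0.0351 mA.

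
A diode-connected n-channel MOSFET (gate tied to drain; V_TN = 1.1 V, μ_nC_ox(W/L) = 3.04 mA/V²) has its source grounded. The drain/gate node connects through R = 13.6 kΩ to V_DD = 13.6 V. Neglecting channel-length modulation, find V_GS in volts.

With gate tied to drain, V_GS = V_DS ≥ V_GS − V_TN, so the device is in saturation.
KCL at the drain: ½ k_n (V_GS − V_TN)² = (V_DD − V_GS)/R.
Let x = V_GS − 1.1. Then 20.7 x² + x − 12.5 = 0, giving x = 0.754 V (positive root), so V_GS = 1.85 V.
I_D = (V_DD − V_GS)/R = (13.6 − 1.85) / 13.6 = 0.864 mA.

V_GS = 1.85 V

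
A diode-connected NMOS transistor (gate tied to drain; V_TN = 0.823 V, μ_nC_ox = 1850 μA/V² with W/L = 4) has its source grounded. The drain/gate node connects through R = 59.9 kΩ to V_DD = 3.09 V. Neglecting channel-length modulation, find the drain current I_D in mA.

I_D = 0.0362 mA

With gate tied to drain, V_GS = V_DS ≥ V_GS − V_TN, so the device is in saturation.
k_n = μ_nC_ox · (W/L) = 7.4 mA/V².
KCL at the drain: ½ k_n (V_GS − V_TN)² = (V_DD − V_GS)/R.
Let x = V_GS − 0.823. Then 222 x² + x − 2.267 = 0, giving x = 0.0989 V (positive root), so V_GS = 0.922 V.
I_D = (V_DD − V_GS)/R = (3.09 − 0.922) / 59.9 = 0.0362 mA.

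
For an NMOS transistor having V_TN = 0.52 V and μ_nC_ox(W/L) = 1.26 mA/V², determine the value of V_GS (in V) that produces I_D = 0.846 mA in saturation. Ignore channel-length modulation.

V_GS = 1.68 V

In saturation I_D = ½ k_n (V_GS − V_TN)², so V_GS − V_TN = √(2 I_D / k_n) = √(2 × 0.846 / 1.26) = 1.16 V.
V_GS = 0.52 + 1.16 = 1.68 V.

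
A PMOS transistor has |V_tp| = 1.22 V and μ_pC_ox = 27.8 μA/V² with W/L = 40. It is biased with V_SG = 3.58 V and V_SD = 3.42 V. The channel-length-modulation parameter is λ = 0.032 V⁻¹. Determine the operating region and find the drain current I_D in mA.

k_p = μ_pC_ox · (W/L) = 1.112 mA/V².
V_ov = V_SG − |V_tp| = 3.58 − 1.22 = 2.36 V.
Since V_SD = 3.42 V ≥ V_ov = 2.36 V, the device is in saturation.
I_D = ½ k_p V_ov² (1 + λ V_SD) = 0.5 × 1.112 × 2.36² × (1 + 0.032 × 3.42) = 3.44 mA.

Saturation; I_D = 3.44 mA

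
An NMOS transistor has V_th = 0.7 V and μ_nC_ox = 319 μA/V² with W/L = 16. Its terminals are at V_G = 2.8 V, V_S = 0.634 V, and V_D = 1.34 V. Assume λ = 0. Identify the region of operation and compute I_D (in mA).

V_GS = V_G − V_S = 2.8 − 0.634 = 2.17 V; V_DS = V_D − V_S = 1.34 − 0.634 = 0.706 V.
k_n = μ_nC_ox · (W/L) = 5.104 mA/V².
V_ov = V_GS − V_th = 2.17 − 0.7 = 1.47 V.
Since V_DS = 0.706 V < V_ov = 1.47 V, the device is in the triode region.
I_D = k_n [V_ov · V_DS − ½ V_DS²] = 5.104 × [1.47 × 0.706 − 0.5 × 0.706²] = 4.01 mA.

Triode; I_D = 4.01 mA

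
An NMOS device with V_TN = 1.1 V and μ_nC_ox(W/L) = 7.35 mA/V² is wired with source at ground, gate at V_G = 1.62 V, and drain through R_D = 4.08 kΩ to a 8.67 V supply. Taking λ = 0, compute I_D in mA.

I_D = 0.994 mA

V_GS = V_G = 1.62 V, so V_ov = 1.62 − 1.1 = 0.52 V.
Assume saturation: I_D = ½ k_n V_ov² = 0.5 × 7.35 × 0.52² = 0.994 mA, giving V_DS = V_DD − I_D R_D = 8.67 − 0.994 × 4.08 = 4.62 V.
V_DS = 4.62 V ≥ V_ov = 0.52 V, confirming saturation.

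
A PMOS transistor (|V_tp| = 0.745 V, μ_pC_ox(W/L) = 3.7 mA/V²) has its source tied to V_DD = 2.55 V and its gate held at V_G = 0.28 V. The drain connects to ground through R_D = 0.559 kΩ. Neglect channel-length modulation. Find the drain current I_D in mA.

V_SG = V_DD − V_G = 2.55 − 0.28 = 2.27 V, so V_ov = 2.27 − 0.745 = 1.52 V.
Assume saturation: I_D = ½ k_p V_ov² = 0.5 × 3.7 × 1.52² = 4.3 mA, giving V_SD = V_DD − I_D R_D = 2.55 − 4.3 × 0.559 = 0.145 V.
But 0.145 V < V_ov = 1.52 V, so the device is actually in triode.
In triode I_D = k_p[V_ov V_SD − ½ V_SD²] and I_D = (V_DD − V_SD)/R_D. Equating: 1.03 V_SD² − 4.154 V_SD + 2.55 = 0, giving V_SD = 0.756 V (the root below V_ov).
I_D = (2.55 − 0.756) / 0.559 = 3.21 mA.

I_D = 3.21 mA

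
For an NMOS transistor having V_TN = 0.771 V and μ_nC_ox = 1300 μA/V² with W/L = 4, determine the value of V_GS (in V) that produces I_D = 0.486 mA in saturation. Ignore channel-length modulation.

k_n = μ_nC_ox · (W/L) = 5.2 mA/V².
In saturation I_D = ½ k_n (V_GS − V_TN)², so V_GS − V_TN = √(2 I_D / k_n) = √(2 × 0.486 / 5.2) = 0.432 V.
V_GS = 0.771 + 0.432 = 1.2 V.

V_GS = 1.20 V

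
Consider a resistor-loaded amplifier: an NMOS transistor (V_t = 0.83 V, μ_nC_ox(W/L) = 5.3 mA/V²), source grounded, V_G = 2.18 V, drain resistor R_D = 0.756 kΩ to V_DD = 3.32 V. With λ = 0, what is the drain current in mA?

V_GS = V_G = 2.18 V, so V_ov = 2.18 − 0.83 = 1.35 V.
Assume saturation: I_D = ½ k_n V_ov² = 0.5 × 5.3 × 1.35² = 4.83 mA, giving V_DS = V_DD − I_D R_D = 3.32 − 4.83 × 0.756 = -0.331 V.
But -0.331 V < V_ov = 1.35 V, so the device is actually in triode.
In triode I_D = k_n[V_ov V_DS − ½ V_DS²] and I_D = (V_DD − V_DS)/R_D. Equating: 2 V_DS² − 6.409 V_DS + 3.32 = 0, giving V_DS = 0.65 V (the root below V_ov).
I_D = (3.32 − 0.65) / 0.756 = 3.53 mA.

I_D = 3.53 mA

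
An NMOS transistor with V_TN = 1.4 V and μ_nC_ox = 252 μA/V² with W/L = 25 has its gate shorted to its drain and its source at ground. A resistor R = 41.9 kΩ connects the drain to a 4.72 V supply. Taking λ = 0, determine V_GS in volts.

With gate tied to drain, V_GS = V_DS ≥ V_GS − V_TN, so the device is in saturation.
k_n = μ_nC_ox · (W/L) = 6.3 mA/V².
KCL at the drain: ½ k_n (V_GS − V_TN)² = (V_DD − V_GS)/R.
Let x = V_GS − 1.4. Then 132 x² + x − 3.32 = 0, giving x = 0.155 V (positive root), so V_GS = 1.55 V.
I_D = (V_DD − V_GS)/R = (4.72 − 1.55) / 41.9 = 0.0755 mA.

V_GS = 1.55 V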